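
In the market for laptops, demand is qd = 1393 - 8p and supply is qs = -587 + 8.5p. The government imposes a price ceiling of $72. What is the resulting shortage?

Equilibrium price would be p* = 120, so the ceiling at 72 binds.
At p = 72: qd = 1393 − 8(72) = 817, qs = -587 + 8.5(72) = 25.
Shortage = 817 − 25 = 792.

Shortage = 792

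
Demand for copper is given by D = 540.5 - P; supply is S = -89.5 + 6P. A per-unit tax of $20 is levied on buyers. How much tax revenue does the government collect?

Pre-tax equilibrium: P* = 90, Q* = 450.5.
Tax on buyers shifts demand to D = 540.5 − 1(P + 20) = 520.5 - P.
520.5 - P = -89.5 + 6P gives seller price Ps = 610/7; buyers pay Pb = 610/7 + 20 = 750/7.
New quantity: Q = 540.5 − 1(750/7) = 6067/14.
Revenue = 20 × 6067/14 = 60670/7.

Tax revenue = 60670/7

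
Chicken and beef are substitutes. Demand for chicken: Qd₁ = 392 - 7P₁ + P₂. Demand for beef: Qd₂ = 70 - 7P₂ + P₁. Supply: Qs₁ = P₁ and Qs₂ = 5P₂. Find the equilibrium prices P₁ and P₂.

Market 1: 392 - 7P₁ + P₂ = P₁ → 8P₁ - P₂ = 392.
Market 2: 12P₂ - P₁ = 70.
Eliminating P₂: 12×(1) + 1×(2) gives 95P₁ = 4774, so P₁ = 4774/95.
Back-substitute into (2): P₂ = (70 + 1×4774/95) / 12 = 952/95.

P₁ = 4774/95, P₂ = 952/95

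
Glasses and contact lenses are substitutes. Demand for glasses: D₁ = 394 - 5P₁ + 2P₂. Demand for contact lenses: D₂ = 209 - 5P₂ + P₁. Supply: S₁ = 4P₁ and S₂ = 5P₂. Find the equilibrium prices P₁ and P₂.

Market 1: 394 - 5P₁ + 2P₂ = 4P₁ → 9P₁ - 2P₂ = 394.
Market 2: 10P₂ - P₁ = 209.
Eliminating P₂: 10×(1) + 2×(2) gives 88P₁ = 4358, so P₁ = 2179/44.
Back-substitute into (2): P₂ = (209 + 1×2179/44) / 10 = 2275/88.

P₁ = 2179/44, P₂ = 2275/88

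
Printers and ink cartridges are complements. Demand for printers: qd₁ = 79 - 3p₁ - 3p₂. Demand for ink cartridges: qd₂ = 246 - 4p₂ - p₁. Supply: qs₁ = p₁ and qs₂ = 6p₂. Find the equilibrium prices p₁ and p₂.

p₁ = 52/37, p₂ = 905/37

Market 1: 79 - 3p₁ - 3p₂ = p₁ → 4p₁ + 3p₂ = 79.
Market 2: 10p₂ + p₁ = 246.
Eliminating p₂: 10×(1) − 3×(2) gives 37p₁ = 52, so p₁ = 52/37.
Back-substitute into (2): p₂ = (246 − 1×52/37) / 10 = 905/37.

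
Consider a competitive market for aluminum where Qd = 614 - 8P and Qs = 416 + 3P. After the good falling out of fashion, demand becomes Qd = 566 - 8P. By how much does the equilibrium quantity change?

ΔQ = -144/11

Original equilibrium: P* = 18, Q* = 470.
New equilibrium: 566 - 8P = 416 + 3P, so 150 = 11P and P' = 150/11; Q' = 566 − 8(150/11) = 5026/11.
Change in quantity: 5026/11 − 470 = -144/11.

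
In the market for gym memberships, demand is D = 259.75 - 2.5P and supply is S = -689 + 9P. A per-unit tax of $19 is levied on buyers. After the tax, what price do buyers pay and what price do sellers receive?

Buyers pay 4479/46, sellers receive 3605/46

Pre-tax equilibrium: P* = 82.5, Q* = 53.5.
Tax on buyers shifts demand to D = 259.75 − 2.5(P + 19) = 212.25 - 2.5P.
212.25 - 2.5P = -689 + 9P gives seller price Ps = 3605/46; buyers pay Pb = 3605/46 + 19 = 4479/46.
New quantity: Q = 259.75 − 2.5(4479/46) = 751/46.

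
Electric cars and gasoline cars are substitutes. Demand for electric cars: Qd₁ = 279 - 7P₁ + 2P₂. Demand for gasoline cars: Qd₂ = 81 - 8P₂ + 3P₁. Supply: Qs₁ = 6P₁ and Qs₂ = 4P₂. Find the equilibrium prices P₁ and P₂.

P₁ = 23.4, P₂ = 12.6

Market 1: 279 - 7P₁ + 2P₂ = 6P₁ → 13P₁ - 2P₂ = 279.
Market 2: 12P₂ - 3P₁ = 81.
Eliminating P₂: 12×(1) + 2×(2) gives 150P₁ = 3510, so P₁ = 23.4.
Back-substitute into (2): P₂ = (81 + 3×23.4) / 12 = 12.6.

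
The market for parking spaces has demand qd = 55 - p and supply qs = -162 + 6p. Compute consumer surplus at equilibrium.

Consumer surplus = 288

Equilibrium: 55 - p = -162 + 6p gives p* = 31, q* = 24.
Demand choke price (qd = 0): p = 55.
CS = ½(55 − 31)(24) = 288.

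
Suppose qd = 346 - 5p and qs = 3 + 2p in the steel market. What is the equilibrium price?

p* = 49

Set qd = qs: 346 - 5p = 3 + 2p.
343 = 7p, so p* = 49.
q* = 346 − 5(49) = 101.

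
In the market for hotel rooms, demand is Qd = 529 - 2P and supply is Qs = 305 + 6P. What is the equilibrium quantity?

Set Qd = Qs: 529 - 2P = 305 + 6P.
224 = 8P, so P* = 28.
Q* = 529 − 2(28) = 473.

Q* = 473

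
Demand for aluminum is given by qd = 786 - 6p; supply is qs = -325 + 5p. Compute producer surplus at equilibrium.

Producer surplus = 3240

Equilibrium: 786 - 6p = -325 + 5p gives p* = 101, q* = 180.
Supply starts at p = 65 (where qs = 0).
PS = ½(101 − 65)(180) = 3240.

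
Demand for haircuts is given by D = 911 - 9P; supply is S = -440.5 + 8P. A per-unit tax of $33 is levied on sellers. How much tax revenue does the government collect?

Tax revenue = 62535/34

Pre-tax equilibrium: P* = 79.5, Q* = 195.5.
Tax on sellers shifts supply to S = -440.5 + 8(P − 33) = -704.5 + 8P.
911 - 9P = -704.5 + 8P gives buyer price Pb = 3231/34; sellers receive Ps = 3231/34 − 33 = 2109/34.
New quantity: Q = 911 − 9(3231/34) = 1895/34.
Revenue = 33 × 1895/34 = 62535/34.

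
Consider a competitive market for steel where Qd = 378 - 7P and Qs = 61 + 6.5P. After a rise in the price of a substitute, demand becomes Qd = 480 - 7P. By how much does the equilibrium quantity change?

Original equilibrium: P* = 634/27, Q* = 5768/27.
New equilibrium: 480 - 7P = 61 + 6.5P, so 419 = 13.5P and P' = 838/27; Q' = 480 − 7(838/27) = 7094/27.
Change in quantity: 7094/27 − 5768/27 = 442/9.

ΔQ = 442/9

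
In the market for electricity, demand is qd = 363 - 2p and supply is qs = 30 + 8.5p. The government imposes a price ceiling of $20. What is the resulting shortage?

Equilibrium price would be p* = 222/7, so the ceiling at 20 binds.
At p = 20: qd = 363 − 2(20) = 323, qs = 30 + 8.5(20) = 200.
Shortage = 323 − 200 = 123.

Shortage = 123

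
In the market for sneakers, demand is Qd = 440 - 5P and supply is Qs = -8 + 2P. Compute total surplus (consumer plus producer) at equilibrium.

Equilibrium: 440 - 5P = -8 + 2P gives P* = 64, Q* = 120.
Demand choke price: P = 88; supply starts at P = 4.
CS = ½(88 − 64)(120) = 1440; PS = ½(64 − 4)(120) = 3600.

Total surplus = 5040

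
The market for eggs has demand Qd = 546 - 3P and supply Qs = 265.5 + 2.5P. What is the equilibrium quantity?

Q* = 393

Set Qd = Qs: 546 - 3P = 265.5 + 2.5P.
280.5 = 5.5P, so P* = 51.
Q* = 546 − 3(51) = 393.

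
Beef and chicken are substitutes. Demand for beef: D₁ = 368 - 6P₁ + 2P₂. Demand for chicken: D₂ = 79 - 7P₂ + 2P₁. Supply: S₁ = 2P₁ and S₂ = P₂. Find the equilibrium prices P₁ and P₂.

P₁ = 51.7, P₂ = 22.8

Market 1: 368 - 6P₁ + 2P₂ = 2P₁ → 8P₁ - 2P₂ = 368.
Market 2: 8P₂ - 2P₁ = 79.
Eliminating P₂: 8×(1) + 2×(2) gives 60P₁ = 3102, so P₁ = 51.7.
Back-substitute into (2): P₂ = (79 + 2×51.7) / 8 = 22.8.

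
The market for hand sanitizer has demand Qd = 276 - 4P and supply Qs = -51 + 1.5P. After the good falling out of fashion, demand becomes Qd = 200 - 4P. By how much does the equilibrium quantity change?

Original equilibrium: P* = 654/11, Q* = 420/11.
New equilibrium: 200 - 4P = -51 + 1.5P, so 251 = 5.5P and P' = 502/11; Q' = 200 − 4(502/11) = 192/11.
Change in quantity: 192/11 − 420/11 = -228/11.

ΔQ = -228/11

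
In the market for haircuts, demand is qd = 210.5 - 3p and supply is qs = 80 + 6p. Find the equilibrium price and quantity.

p* = 14.5, q* = 167

Set qd = qs: 210.5 - 3p = 80 + 6p.
130.5 = 9p, so p* = 14.5.
q* = 210.5 − 3(14.5) = 167.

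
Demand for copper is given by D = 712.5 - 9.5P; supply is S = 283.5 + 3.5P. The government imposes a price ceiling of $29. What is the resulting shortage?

Equilibrium price would be P* = 33, so the ceiling at 29 binds.
At P = 29: D = 712.5 − 9.5(29) = 437, S = 283.5 + 3.5(29) = 385.
Shortage = 437 − 385 = 52.

Shortage = 52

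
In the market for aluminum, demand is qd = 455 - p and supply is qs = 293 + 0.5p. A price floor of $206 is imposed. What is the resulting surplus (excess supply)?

Equilibrium price would be p* = 108, so the floor at 206 binds.
At p = 206: qd = 249, qs = 396.
Surplus = 396 − 249 = 147.

Surplus = 147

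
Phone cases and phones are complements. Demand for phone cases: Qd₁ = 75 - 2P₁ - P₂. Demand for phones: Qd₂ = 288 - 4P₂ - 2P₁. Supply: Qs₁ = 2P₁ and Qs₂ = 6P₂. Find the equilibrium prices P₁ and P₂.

P₁ = 231/19, P₂ = 501/19

Market 1: 75 - 2P₁ - P₂ = 2P₁ → 4P₁ + P₂ = 75.
Market 2: 10P₂ + 2P₁ = 288.
Eliminating P₂: 10×(1) − 1×(2) gives 38P₁ = 462, so P₁ = 231/19.
Back-substitute into (2): P₂ = (288 − 2×231/19) / 10 = 501/19.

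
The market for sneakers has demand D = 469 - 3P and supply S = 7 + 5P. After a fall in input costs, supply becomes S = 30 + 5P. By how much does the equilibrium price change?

Original equilibrium: P* = 57.75, Q* = 295.75.
New equilibrium: 469 - 3P = 30 + 5P, so 439 = 8P and P' = 54.875; Q' = 469 − 3(54.875) = 304.375.
Change in price: 54.875 − 57.75 = -2.875.

ΔP = -2.875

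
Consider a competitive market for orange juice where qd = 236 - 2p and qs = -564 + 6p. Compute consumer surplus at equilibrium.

Consumer surplus = 324

Equilibrium: 236 - 2p = -564 + 6p gives p* = 100, q* = 36.
Demand choke price (qd = 0): p = 118.
CS = ½(118 − 100)(36) = 324.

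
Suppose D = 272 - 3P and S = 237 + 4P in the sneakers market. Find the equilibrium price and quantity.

Set D = S: 272 - 3P = 237 + 4P.
35 = 7P, so P* = 5.
Q* = 272 − 3(5) = 257.

P* = 5, Q* = 257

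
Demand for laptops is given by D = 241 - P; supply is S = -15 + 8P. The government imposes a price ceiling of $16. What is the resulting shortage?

Shortage = 112

Equilibrium price would be P* = 256/9, so the ceiling at 16 binds.
At P = 16: D = 241 − 1(16) = 225, S = -15 + 8(16) = 113.
Shortage = 225 − 113 = 112.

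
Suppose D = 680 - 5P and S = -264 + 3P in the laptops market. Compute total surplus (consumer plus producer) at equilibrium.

Equilibrium: 680 - 5P = -264 + 3P gives P* = 118, Q* = 90.
Demand choke price: P = 136; supply starts at P = 88.
CS = ½(136 − 118)(90) = 810; PS = ½(118 − 88)(90) = 1350.

Total surplus = 2160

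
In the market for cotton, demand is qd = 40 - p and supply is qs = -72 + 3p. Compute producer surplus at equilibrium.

Producer surplus = 24

Equilibrium: 40 - p = -72 + 3p gives p* = 28, q* = 12.
Supply starts at p = 24 (where qs = 0).
PS = ½(28 − 24)(12) = 24.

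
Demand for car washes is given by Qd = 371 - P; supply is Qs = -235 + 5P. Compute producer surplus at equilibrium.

Producer surplus = 7290

Equilibrium: 371 - P = -235 + 5P gives P* = 101, Q* = 270.
Supply starts at P = 47 (where Qs = 0).
PS = ½(101 − 47)(270) = 7290.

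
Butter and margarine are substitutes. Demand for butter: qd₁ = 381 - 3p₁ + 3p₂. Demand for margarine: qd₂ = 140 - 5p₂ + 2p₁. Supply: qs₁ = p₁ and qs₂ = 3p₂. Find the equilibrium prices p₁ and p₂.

Market 1: 381 - 3p₁ + 3p₂ = p₁ → 4p₁ - 3p₂ = 381.
Market 2: 8p₂ - 2p₁ = 140.
Eliminating p₂: 8×(1) + 3×(2) gives 26p₁ = 3468, so p₁ = 1734/13.
Back-substitute into (2): p₂ = (140 + 2×1734/13) / 8 = 661/13.

p₁ = 1734/13, p₂ = 661/13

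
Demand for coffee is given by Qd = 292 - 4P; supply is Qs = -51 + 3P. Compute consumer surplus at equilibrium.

Equilibrium: 292 - 4P = -51 + 3P gives P* = 49, Q* = 96.
Demand choke price (Qd = 0): P = 73.
CS = ½(73 − 49)(96) = 1152.

Consumer surplus = 1152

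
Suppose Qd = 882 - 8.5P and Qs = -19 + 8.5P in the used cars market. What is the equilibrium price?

Set Qd = Qs: 882 - 8.5P = -19 + 8.5P.
901 = 17P, so P* = 53.
Q* = 882 − 8.5(53) = 431.5.

P* = 53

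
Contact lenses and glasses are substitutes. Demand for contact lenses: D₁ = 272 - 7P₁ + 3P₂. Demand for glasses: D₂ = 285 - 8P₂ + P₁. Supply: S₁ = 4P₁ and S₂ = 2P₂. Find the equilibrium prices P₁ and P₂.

P₁ = 3575/107, P₂ = 3407/107

Market 1: 272 - 7P₁ + 3P₂ = 4P₁ → 11P₁ - 3P₂ = 272.
Market 2: 10P₂ - P₁ = 285.
Eliminating P₂: 10×(1) + 3×(2) gives 107P₁ = 3575, so P₁ = 3575/107.
Back-substitute into (2): P₂ = (285 + 1×3575/107) / 10 = 3407/107.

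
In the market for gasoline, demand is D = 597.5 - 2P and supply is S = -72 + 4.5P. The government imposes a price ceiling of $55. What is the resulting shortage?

Equilibrium price would be P* = 103, so the ceiling at 55 binds.
At P = 55: D = 597.5 − 2(55) = 487.5, S = -72 + 4.5(55) = 175.5.
Shortage = 487.5 − 175.5 = 312.

Shortage = 312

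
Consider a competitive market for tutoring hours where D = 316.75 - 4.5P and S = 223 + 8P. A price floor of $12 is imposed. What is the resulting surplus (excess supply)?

Equilibrium price would be P* = 7.5, so the floor at 12 binds.
At P = 12: D = 262.75, S = 319.
Surplus = 319 − 262.75 = 56.25.

Surplus = 56.25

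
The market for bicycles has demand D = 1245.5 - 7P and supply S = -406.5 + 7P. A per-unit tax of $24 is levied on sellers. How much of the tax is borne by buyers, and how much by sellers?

Pre-tax equilibrium: P* = 118, Q* = 419.5.
Tax on sellers shifts supply to S = -406.5 + 7(P − 24) = -574.5 + 7P.
1245.5 - 7P = -574.5 + 7P gives buyer price Pb = 130; sellers receive Ps = 130 − 24 = 106.
New quantity: Q = 1245.5 − 7(130) = 335.5.
Buyer burden = 130 − 118 = 12; seller burden = 118 − 106 = 12.

Buyers bear $12, sellers bear $12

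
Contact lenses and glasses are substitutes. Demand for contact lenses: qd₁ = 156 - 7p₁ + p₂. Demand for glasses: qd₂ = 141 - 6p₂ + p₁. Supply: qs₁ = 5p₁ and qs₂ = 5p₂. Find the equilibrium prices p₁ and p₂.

Market 1: 156 - 7p₁ + p₂ = 5p₁ → 12p₁ - p₂ = 156.
Market 2: 11p₂ - p₁ = 141.
Eliminating p₂: 11×(1) + 1×(2) gives 131p₁ = 1857, so p₁ = 1857/131.
Back-substitute into (2): p₂ = (141 + 1×1857/131) / 11 = 1848/131.

p₁ = 1857/131, p₂ = 1848/131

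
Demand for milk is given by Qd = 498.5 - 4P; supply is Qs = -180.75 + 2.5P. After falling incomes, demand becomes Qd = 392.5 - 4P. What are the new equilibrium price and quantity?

P' = 2293/26, Q' = 1033/26

Original equilibrium: P* = 104.5, Q* = 80.5.
New equilibrium: 392.5 - 4P = -180.75 + 2.5P, so 573.25 = 6.5P and P' = 2293/26; Q' = 392.5 − 4(2293/26) = 1033/26.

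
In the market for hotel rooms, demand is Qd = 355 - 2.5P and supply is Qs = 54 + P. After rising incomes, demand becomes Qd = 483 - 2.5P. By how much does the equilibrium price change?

Original equilibrium: P* = 86, Q* = 140.
New equilibrium: 483 - 2.5P = 54 + P, so 429 = 3.5P and P' = 858/7; Q' = 483 − 2.5(858/7) = 1236/7.
Change in price: 858/7 − 86 = 256/7.

ΔP = 256/7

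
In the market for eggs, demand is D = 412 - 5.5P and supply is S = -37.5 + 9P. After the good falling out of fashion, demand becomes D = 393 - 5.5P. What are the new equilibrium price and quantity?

P' = 861/29, Q' = 13323/58

Original equilibrium: P* = 31, Q* = 241.5.
New equilibrium: 393 - 5.5P = -37.5 + 9P, so 430.5 = 14.5P and P' = 861/29; Q' = 393 − 5.5(861/29) = 13323/58.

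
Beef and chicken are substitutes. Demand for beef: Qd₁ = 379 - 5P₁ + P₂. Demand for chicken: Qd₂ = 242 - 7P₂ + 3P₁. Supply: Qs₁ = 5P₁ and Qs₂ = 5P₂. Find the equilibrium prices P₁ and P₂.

P₁ = 4790/117, P₂ = 3557/117

Market 1: 379 - 5P₁ + P₂ = 5P₁ → 10P₁ - P₂ = 379.
Market 2: 12P₂ - 3P₁ = 242.
Eliminating P₂: 12×(1) + 1×(2) gives 117P₁ = 4790, so P₁ = 4790/117.
Back-substitute into (2): P₂ = (242 + 3×4790/117) / 12 = 3557/117.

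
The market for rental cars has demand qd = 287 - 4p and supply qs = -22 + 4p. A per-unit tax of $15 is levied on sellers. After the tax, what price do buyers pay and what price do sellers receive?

Buyers pay $46.125, sellers receive $31.125

Pre-tax equilibrium: p* = 38.625, q* = 132.5.
Tax on sellers shifts supply to qs = -22 + 4(p − 15) = -82 + 4p.
287 - 4p = -82 + 4p gives buyer price pb = 46.125; sellers receive ps = 46.125 − 15 = 31.125.
New quantity: q = 287 − 4(46.125) = 102.5.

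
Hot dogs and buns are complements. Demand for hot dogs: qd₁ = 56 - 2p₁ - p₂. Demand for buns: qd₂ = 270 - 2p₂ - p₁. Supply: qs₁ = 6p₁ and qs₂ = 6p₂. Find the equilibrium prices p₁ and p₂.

Market 1: 56 - 2p₁ - p₂ = 6p₁ → 8p₁ + p₂ = 56.
Market 2: 8p₂ + p₁ = 270.
Eliminating p₂: 8×(1) − 1×(2) gives 63p₁ = 178, so p₁ = 178/63.
Back-substitute into (2): p₂ = (270 − 1×178/63) / 8 = 2104/63.

p₁ = 178/63, p₂ = 2104/63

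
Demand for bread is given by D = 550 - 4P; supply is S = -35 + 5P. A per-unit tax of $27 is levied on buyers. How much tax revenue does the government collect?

Tax revenue = 6210

Pre-tax equilibrium: P* = 65, Q* = 290.
Tax on buyers shifts demand to D = 550 − 4(P + 27) = 442 - 4P.
442 - 4P = -35 + 5P gives seller price Ps = 53; buyers pay Pb = 53 + 27 = 80.
New quantity: Q = 550 − 4(80) = 230.
Revenue = 27 × 230 = 6210.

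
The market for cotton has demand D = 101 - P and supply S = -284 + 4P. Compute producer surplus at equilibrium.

Producer surplus = 72

Equilibrium: 101 - P = -284 + 4P gives P* = 77, Q* = 24.
Supply starts at P = 71 (where S = 0).
PS = ½(77 − 71)(24) = 72.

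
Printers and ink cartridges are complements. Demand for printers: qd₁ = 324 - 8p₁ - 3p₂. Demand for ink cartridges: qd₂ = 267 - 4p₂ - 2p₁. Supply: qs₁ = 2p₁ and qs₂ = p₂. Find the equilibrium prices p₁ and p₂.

Market 1: 324 - 8p₁ - 3p₂ = 2p₁ → 10p₁ + 3p₂ = 324.
Market 2: 5p₂ + 2p₁ = 267.
Eliminating p₂: 5×(1) − 3×(2) gives 44p₁ = 819, so p₁ = 819/44.
Back-substitute into (2): p₂ = (267 − 2×819/44) / 5 = 1011/22.

p₁ = 819/44, p₂ = 1011/22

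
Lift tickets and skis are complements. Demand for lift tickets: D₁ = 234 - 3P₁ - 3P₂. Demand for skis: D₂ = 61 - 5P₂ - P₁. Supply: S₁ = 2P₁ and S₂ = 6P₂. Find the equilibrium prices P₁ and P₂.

Market 1: 234 - 3P₁ - 3P₂ = 2P₁ → 5P₁ + 3P₂ = 234.
Market 2: 11P₂ + P₁ = 61.
Eliminating P₂: 11×(1) − 3×(2) gives 52P₁ = 2391, so P₁ = 2391/52.
Back-substitute into (2): P₂ = (61 − 1×2391/52) / 11 = 71/52.

P₁ = 2391/52, P₂ = 71/52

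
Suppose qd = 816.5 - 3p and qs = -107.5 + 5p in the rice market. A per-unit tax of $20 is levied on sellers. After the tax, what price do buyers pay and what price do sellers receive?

Pre-tax equilibrium: p* = 115.5, q* = 470.
Tax on sellers shifts supply to qs = -107.5 + 5(p − 20) = -207.5 + 5p.
816.5 - 3p = -207.5 + 5p gives buyer price pb = 128; sellers receive ps = 128 − 20 = 108.
New quantity: q = 816.5 − 3(128) = 432.5.

Buyers pay $128, sellers receive $108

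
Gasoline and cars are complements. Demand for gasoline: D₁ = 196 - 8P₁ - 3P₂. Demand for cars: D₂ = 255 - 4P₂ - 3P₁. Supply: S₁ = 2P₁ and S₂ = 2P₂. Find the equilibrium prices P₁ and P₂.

Market 1: 196 - 8P₁ - 3P₂ = 2P₁ → 10P₁ + 3P₂ = 196.
Market 2: 6P₂ + 3P₁ = 255.
Eliminating P₂: 6×(1) − 3×(2) gives 51P₁ = 411, so P₁ = 137/17.
Back-substitute into (2): P₂ = (255 − 3×137/17) / 6 = 654/17.

P₁ = 137/17, P₂ = 654/17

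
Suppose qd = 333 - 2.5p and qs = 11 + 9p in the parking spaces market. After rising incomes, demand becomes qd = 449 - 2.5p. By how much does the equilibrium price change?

Original equilibrium: p* = 28, q* = 263.
New equilibrium: 449 - 2.5p = 11 + 9p, so 438 = 11.5p and p' = 876/23; q' = 449 − 2.5(876/23) = 8137/23.
Change in price: 876/23 − 28 = 232/23.

Δp = 232/23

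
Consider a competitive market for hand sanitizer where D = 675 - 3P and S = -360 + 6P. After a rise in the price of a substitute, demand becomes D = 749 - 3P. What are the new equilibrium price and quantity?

Original equilibrium: P* = 115, Q* = 330.
New equilibrium: 749 - 3P = -360 + 6P, so 1109 = 9P and P' = 1109/9; Q' = 749 − 3(1109/9) = 1138/3.

P' = 1109/9, Q' = 1138/3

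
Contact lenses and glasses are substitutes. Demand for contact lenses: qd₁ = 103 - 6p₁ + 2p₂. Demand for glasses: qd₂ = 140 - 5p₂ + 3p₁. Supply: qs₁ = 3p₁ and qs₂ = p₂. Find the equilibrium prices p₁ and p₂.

p₁ = 449/24, p₂ = 32.6875

Market 1: 103 - 6p₁ + 2p₂ = 3p₁ → 9p₁ - 2p₂ = 103.
Market 2: 6p₂ - 3p₁ = 140.
Eliminating p₂: 6×(1) + 2×(2) gives 48p₁ = 898, so p₁ = 449/24.
Back-substitute into (2): p₂ = (140 + 3×449/24) / 6 = 32.6875.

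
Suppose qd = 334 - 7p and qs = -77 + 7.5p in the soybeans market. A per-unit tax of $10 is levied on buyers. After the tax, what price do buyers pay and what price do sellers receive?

Pre-tax equilibrium: p* = 822/29, q* = 3932/29.
Tax on buyers shifts demand to qd = 334 − 7(p + 10) = 264 - 7p.
264 - 7p = -77 + 7.5p gives seller price ps = 682/29; buyers pay pb = 682/29 + 10 = 972/29.
New quantity: q = 334 − 7(972/29) = 2882/29.

Buyers pay 972/29, sellers receive 682/29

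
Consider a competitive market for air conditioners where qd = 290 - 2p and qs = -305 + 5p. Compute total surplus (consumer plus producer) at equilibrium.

Equilibrium: 290 - 2p = -305 + 5p gives p* = 85, q* = 120.
Demand choke price: p = 145; supply starts at p = 61.
CS = ½(145 − 85)(120) = 3600; PS = ½(85 − 61)(120) = 1440.

Total surplus = 5040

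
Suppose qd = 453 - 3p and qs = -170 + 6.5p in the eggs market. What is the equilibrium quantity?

q* = 4869/19

Set qd = qs: 453 - 3p = -170 + 6.5p.
623 = 9.5p, so p* = 1246/19.
q* = 453 − 3(1246/19) = 4869/19.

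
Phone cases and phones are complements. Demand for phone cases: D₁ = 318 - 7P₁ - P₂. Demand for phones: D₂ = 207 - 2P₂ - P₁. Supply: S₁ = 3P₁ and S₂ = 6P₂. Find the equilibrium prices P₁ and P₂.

P₁ = 2337/79, P₂ = 1752/79

Market 1: 318 - 7P₁ - P₂ = 3P₁ → 10P₁ + P₂ = 318.
Market 2: 8P₂ + P₁ = 207.
Eliminating P₂: 8×(1) − 1×(2) gives 79P₁ = 2337, so P₁ = 2337/79.
Back-substitute into (2): P₂ = (207 − 1×2337/79) / 8 = 1752/79.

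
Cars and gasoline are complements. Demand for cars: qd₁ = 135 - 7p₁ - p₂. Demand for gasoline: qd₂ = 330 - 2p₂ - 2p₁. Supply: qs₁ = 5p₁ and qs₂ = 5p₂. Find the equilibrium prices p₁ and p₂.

Market 1: 135 - 7p₁ - p₂ = 5p₁ → 12p₁ + p₂ = 135.
Market 2: 7p₂ + 2p₁ = 330.
Eliminating p₂: 7×(1) − 1×(2) gives 82p₁ = 615, so p₁ = 7.5.
Back-substitute into (2): p₂ = (330 − 2×7.5) / 7 = 45.

p₁ = 7.5, p₂ = 45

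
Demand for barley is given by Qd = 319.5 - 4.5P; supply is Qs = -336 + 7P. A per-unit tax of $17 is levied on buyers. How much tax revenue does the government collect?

Tax revenue = 6426/23

Pre-tax equilibrium: P* = 57, Q* = 63.
Tax on buyers shifts demand to Qd = 319.5 − 4.5(P + 17) = 243 - 4.5P.
243 - 4.5P = -336 + 7P gives seller price Ps = 1158/23; buyers pay Pb = 1158/23 + 17 = 1549/23.
New quantity: Q = 319.5 − 4.5(1549/23) = 378/23.
Revenue = 17 × 378/23 = 6426/23.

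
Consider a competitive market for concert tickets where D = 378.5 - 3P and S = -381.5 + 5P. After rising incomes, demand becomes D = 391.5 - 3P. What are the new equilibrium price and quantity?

Original equilibrium: P* = 95, Q* = 93.5.
New equilibrium: 391.5 - 3P = -381.5 + 5P, so 773 = 8P and P' = 96.625; Q' = 391.5 − 3(96.625) = 101.625.

P' = 96.625, Q' = 101.625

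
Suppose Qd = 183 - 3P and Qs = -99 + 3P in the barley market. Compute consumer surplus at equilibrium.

Equilibrium: 183 - 3P = -99 + 3P gives P* = 47, Q* = 42.
Demand choke price (Qd = 0): P = 61.
CS = ½(61 − 47)(42) = 294.

Consumer surplus = 294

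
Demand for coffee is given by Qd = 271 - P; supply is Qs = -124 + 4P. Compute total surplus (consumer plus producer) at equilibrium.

Total surplus = 23040

Equilibrium: 271 - P = -124 + 4P gives P* = 79, Q* = 192.
Demand choke price: P = 271; supply starts at P = 31.
CS = ½(271 − 79)(192) = 18432; PS = ½(79 − 31)(192) = 4608.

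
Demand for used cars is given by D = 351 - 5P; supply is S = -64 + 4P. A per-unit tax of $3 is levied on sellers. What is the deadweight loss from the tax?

Deadweight loss = 10

Pre-tax equilibrium: P* = 415/9, Q* = 1084/9.
Tax on sellers shifts supply to S = -64 + 4(P − 3) = -76 + 4P.
351 - 5P = -76 + 4P gives buyer price Pb = 427/9; sellers receive Ps = 427/9 − 3 = 400/9.
New quantity: Q = 351 − 5(427/9) = 1024/9.
DWL = ½ × 3 × (1084/9 − 1024/9) = 10.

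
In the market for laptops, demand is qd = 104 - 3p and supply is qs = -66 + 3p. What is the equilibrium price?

Set qd = qs: 104 - 3p = -66 + 3p.
170 = 6p, so p* = 85/3.
q* = 104 − 3(85/3) = 19.

p* = 85/3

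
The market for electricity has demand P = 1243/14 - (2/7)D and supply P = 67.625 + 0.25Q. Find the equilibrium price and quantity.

P* = 77.5, Q* = 39.5

Set the two price expressions equal: 1243/14 - (2/7)Q = 67.625 + 0.25Q.
1185/56 = (15/28)Q, so Q* = 39.5.
P* = 1243/14 − (2/7)(39.5) = 77.5.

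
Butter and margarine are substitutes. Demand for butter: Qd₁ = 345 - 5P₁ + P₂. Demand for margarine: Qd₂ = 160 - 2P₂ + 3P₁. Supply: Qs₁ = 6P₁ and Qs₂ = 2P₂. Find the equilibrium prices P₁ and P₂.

P₁ = 1540/41, P₂ = 2795/41

Market 1: 345 - 5P₁ + P₂ = 6P₁ → 11P₁ - P₂ = 345.
Market 2: 4P₂ - 3P₁ = 160.
Eliminating P₂: 4×(1) + 1×(2) gives 41P₁ = 1540, so P₁ = 1540/41.
Back-substitute into (2): P₂ = (160 + 3×1540/41) / 4 = 2795/41.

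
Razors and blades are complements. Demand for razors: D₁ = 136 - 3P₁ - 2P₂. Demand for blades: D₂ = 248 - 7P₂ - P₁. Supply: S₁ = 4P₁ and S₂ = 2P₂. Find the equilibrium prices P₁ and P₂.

P₁ = 728/61, P₂ = 1600/61

Market 1: 136 - 3P₁ - 2P₂ = 4P₁ → 7P₁ + 2P₂ = 136.
Market 2: 9P₂ + P₁ = 248.
Eliminating P₂: 9×(1) − 2×(2) gives 61P₁ = 728, so P₁ = 728/61.
Back-substitute into (2): P₂ = (248 − 1×728/61) / 9 = 1600/61.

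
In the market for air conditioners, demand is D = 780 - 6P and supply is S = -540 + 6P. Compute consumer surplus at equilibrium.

Consumer surplus = 1200

Equilibrium: 780 - 6P = -540 + 6P gives P* = 110, Q* = 120.
Demand choke price (D = 0): P = 130.
CS = ½(130 − 110)(120) = 1200.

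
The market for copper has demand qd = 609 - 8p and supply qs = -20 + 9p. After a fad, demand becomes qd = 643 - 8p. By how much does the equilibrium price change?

Original equilibrium: p* = 37, q* = 313.
New equilibrium: 643 - 8p = -20 + 9p, so 663 = 17p and p' = 39; q' = 643 − 8(39) = 331.
Change in price: 39 − 37 = 2.

Δp = 2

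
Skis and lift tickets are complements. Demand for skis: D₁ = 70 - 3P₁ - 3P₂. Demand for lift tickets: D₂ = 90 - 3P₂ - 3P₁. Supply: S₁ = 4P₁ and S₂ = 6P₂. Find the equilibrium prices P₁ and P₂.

P₁ = 20/3, P₂ = 70/9

Market 1: 70 - 3P₁ - 3P₂ = 4P₁ → 7P₁ + 3P₂ = 70.
Market 2: 9P₂ + 3P₁ = 90.
Eliminating P₂: 9×(1) − 3×(2) gives 54P₁ = 360, so P₁ = 20/3.
Back-substitute into (2): P₂ = (90 − 3×20/3) / 9 = 70/9.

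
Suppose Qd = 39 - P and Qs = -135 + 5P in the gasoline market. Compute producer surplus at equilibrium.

Equilibrium: 39 - P = -135 + 5P gives P* = 29, Q* = 10.
Supply starts at P = 27 (where Qs = 0).
PS = ½(29 − 27)(10) = 10.

Producer surplus = 10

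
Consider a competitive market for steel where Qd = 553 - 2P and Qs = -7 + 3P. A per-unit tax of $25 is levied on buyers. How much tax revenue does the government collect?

Pre-tax equilibrium: P* = 112, Q* = 329.
Tax on buyers shifts demand to Qd = 553 − 2(P + 25) = 503 - 2P.
503 - 2P = -7 + 3P gives seller price Ps = 102; buyers pay Pb = 102 + 25 = 127.
New quantity: Q = 553 − 2(127) = 299.
Revenue = 25 × 299 = 7475.

Tax revenue = 7475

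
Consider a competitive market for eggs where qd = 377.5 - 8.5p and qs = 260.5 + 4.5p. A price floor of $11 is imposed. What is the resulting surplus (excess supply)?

Surplus = 26

Equilibrium price would be p* = 9, so the floor at 11 binds.
At p = 11: qd = 284, qs = 310.
Surplus = 310 − 284 = 26.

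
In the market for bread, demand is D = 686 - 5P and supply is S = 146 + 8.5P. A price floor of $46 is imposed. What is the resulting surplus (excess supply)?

Surplus = 81

Equilibrium price would be P* = 40, so the floor at 46 binds.
At P = 46: D = 456, S = 537.
Surplus = 537 − 456 = 81.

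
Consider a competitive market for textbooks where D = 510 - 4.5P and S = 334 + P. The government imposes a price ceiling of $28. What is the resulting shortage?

Equilibrium price would be P* = 32, so the ceiling at 28 binds.
At P = 28: D = 510 − 4.5(28) = 384, S = 334 + 1(28) = 362.
Shortage = 384 − 362 = 22.

Shortage = 22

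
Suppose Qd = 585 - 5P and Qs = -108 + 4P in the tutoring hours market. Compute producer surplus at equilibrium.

Producer surplus = 5000

Equilibrium: 585 - 5P = -108 + 4P gives P* = 77, Q* = 200.
Supply starts at P = 27 (where Qs = 0).
PS = ½(77 − 27)(200) = 5000.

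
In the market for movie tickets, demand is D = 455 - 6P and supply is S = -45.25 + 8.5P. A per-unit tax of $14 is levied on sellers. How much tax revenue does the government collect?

Pre-tax equilibrium: P* = 34.5, Q* = 248.
Tax on sellers shifts supply to S = -45.25 + 8.5(P − 14) = -164.25 + 8.5P.
455 - 6P = -164.25 + 8.5P gives buyer price Pb = 2477/58; sellers receive Ps = 2477/58 − 14 = 1665/58.
New quantity: Q = 455 − 6(2477/58) = 5764/29.
Revenue = 14 × 5764/29 = 80696/29.

Tax revenue = 80696/29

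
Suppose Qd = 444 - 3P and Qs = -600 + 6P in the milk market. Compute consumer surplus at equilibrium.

Consumer surplus = 1536

Equilibrium: 444 - 3P = -600 + 6P gives P* = 116, Q* = 96.
Demand choke price (Qd = 0): P = 148.
CS = ½(148 − 116)(96) = 1536.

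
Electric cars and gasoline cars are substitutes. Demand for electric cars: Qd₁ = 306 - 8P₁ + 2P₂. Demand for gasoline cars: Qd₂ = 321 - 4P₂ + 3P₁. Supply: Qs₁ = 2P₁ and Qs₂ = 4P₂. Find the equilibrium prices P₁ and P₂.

P₁ = 1545/37, P₂ = 2064/37

Market 1: 306 - 8P₁ + 2P₂ = 2P₁ → 10P₁ - 2P₂ = 306.
Market 2: 8P₂ - 3P₁ = 321.
Eliminating P₂: 8×(1) + 2×(2) gives 74P₁ = 3090, so P₁ = 1545/37.
Back-substitute into (2): P₂ = (321 + 3×1545/37) / 8 = 2064/37.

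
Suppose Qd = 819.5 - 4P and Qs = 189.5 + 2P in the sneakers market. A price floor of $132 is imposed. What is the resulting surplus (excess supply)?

Surplus = 162

Equilibrium price would be P* = 105, so the floor at 132 binds.
At P = 132: Qd = 291.5, Qs = 453.5.
Surplus = 453.5 − 291.5 = 162.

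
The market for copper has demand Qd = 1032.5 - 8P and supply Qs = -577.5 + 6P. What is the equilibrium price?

Set Qd = Qs: 1032.5 - 8P = -577.5 + 6P.
1610 = 14P, so P* = 115.
Q* = 1032.5 − 8(115) = 112.5.

P* = 115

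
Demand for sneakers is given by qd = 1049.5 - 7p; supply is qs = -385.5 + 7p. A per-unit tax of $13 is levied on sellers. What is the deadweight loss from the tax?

Deadweight loss = 295.75

Pre-tax equilibrium: p* = 102.5, q* = 332.
Tax on sellers shifts supply to qs = -385.5 + 7(p − 13) = -476.5 + 7p.
1049.5 - 7p = -476.5 + 7p gives buyer price pb = 109; sellers receive ps = 109 − 13 = 96.
New quantity: q = 1049.5 − 7(109) = 286.5.
DWL = ½ × 13 × (332 − 286.5) = 295.75.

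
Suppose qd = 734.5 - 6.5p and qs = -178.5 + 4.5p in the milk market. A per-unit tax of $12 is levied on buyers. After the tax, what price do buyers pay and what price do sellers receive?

Pre-tax equilibrium: p* = 83, q* = 195.
Tax on buyers shifts demand to qd = 734.5 − 6.5(p + 12) = 656.5 - 6.5p.
656.5 - 6.5p = -178.5 + 4.5p gives seller price ps = 835/11; buyers pay pb = 835/11 + 12 = 967/11.
New quantity: q = 734.5 − 6.5(967/11) = 1794/11.

Buyers pay 967/11, sellers receive 835/11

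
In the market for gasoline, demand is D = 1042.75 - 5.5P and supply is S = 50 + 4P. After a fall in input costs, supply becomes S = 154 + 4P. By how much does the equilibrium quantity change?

Original equilibrium: P* = 104.5, Q* = 468.
New equilibrium: 1042.75 - 5.5P = 154 + 4P, so 888.75 = 9.5P and P' = 3555/38; Q' = 1042.75 − 5.5(3555/38) = 10036/19.
Change in quantity: 10036/19 − 468 = 1144/19.

ΔQ = 1144/19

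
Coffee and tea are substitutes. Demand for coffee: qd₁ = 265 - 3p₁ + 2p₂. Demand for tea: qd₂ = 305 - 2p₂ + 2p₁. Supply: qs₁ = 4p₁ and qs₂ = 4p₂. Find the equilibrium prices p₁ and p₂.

p₁ = 1100/19, p₂ = 2665/38

Market 1: 265 - 3p₁ + 2p₂ = 4p₁ → 7p₁ - 2p₂ = 265.
Market 2: 6p₂ - 2p₁ = 305.
Eliminating p₂: 6×(1) + 2×(2) gives 38p₁ = 2200, so p₁ = 1100/19.
Back-substitute into (2): p₂ = (305 + 2×1100/19) / 6 = 2665/38.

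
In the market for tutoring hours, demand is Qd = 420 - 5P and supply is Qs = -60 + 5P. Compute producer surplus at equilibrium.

Producer surplus = 3240

Equilibrium: 420 - 5P = -60 + 5P gives P* = 48, Q* = 180.
Supply starts at P = 12 (where Qs = 0).
PS = ½(48 − 12)(180) = 3240.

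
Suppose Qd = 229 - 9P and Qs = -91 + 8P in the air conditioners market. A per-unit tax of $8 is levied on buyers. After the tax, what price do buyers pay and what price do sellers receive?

Buyers pay 384/17, sellers receive 248/17

Pre-tax equilibrium: P* = 320/17, Q* = 1013/17.
Tax on buyers shifts demand to Qd = 229 − 9(P + 8) = 157 - 9P.
157 - 9P = -91 + 8P gives seller price Ps = 248/17; buyers pay Pb = 248/17 + 8 = 384/17.
New quantity: Q = 229 − 9(384/17) = 437/17.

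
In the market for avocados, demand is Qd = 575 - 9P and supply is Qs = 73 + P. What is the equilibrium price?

P* = 50.2

Set Qd = Qs: 575 - 9P = 73 + P.
502 = 10P, so P* = 50.2.
Q* = 575 − 9(50.2) = 123.2.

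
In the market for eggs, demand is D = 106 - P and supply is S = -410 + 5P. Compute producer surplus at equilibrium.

Producer surplus = 40

Equilibrium: 106 - P = -410 + 5P gives P* = 86, Q* = 20.
Supply starts at P = 82 (where S = 0).
PS = ½(86 − 82)(20) = 40.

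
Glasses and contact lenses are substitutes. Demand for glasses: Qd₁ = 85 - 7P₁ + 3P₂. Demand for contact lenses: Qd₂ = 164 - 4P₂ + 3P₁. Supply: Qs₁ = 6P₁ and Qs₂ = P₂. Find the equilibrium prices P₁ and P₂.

Market 1: 85 - 7P₁ + 3P₂ = 6P₁ → 13P₁ - 3P₂ = 85.
Market 2: 5P₂ - 3P₁ = 164.
Eliminating P₂: 5×(1) + 3×(2) gives 56P₁ = 917, so P₁ = 16.375.
Back-substitute into (2): P₂ = (164 + 3×16.375) / 5 = 42.625.

P₁ = 16.375, P₂ = 42.625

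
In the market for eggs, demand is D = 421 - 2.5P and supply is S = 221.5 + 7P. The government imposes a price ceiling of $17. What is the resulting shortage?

Shortage = 38

Equilibrium price would be P* = 21, so the ceiling at 17 binds.
At P = 17: D = 421 − 2.5(17) = 378.5, S = 221.5 + 7(17) = 340.5.
Shortage = 378.5 − 340.5 = 38.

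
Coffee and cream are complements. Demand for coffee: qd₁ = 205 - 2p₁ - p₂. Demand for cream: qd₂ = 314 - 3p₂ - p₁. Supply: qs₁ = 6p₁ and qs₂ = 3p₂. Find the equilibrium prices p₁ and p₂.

p₁ = 916/47, p₂ = 2307/47

Market 1: 205 - 2p₁ - p₂ = 6p₁ → 8p₁ + p₂ = 205.
Market 2: 6p₂ + p₁ = 314.
Eliminating p₂: 6×(1) − 1×(2) gives 47p₁ = 916, so p₁ = 916/47.
Back-substitute into (2): p₂ = (314 − 1×916/47) / 6 = 2307/47.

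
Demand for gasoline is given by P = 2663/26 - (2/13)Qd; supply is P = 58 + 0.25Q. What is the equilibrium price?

Set the two price expressions equal: 2663/26 - (2/13)Q = 58 + 0.25Q.
1155/26 = (21/52)Q, so Q* = 110.
P* = 2663/26 − (2/13)(110) = 85.5.

P* = 85.5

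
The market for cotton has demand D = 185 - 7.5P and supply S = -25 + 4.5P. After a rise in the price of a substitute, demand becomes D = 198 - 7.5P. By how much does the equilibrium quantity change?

ΔQ = 4.875

Original equilibrium: P* = 17.5, Q* = 53.75.
New equilibrium: 198 - 7.5P = -25 + 4.5P, so 223 = 12P and P' = 223/12; Q' = 198 − 7.5(223/12) = 58.625.
Change in quantity: 58.625 − 53.75 = 4.875.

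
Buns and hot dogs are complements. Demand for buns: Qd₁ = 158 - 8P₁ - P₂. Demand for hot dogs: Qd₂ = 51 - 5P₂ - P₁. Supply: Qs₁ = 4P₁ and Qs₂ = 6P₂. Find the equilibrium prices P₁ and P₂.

P₁ = 1687/131, P₂ = 454/131

Market 1: 158 - 8P₁ - P₂ = 4P₁ → 12P₁ + P₂ = 158.
Market 2: 11P₂ + P₁ = 51.
Eliminating P₂: 11×(1) − 1×(2) gives 131P₁ = 1687, so P₁ = 1687/131.
Back-substitute into (2): P₂ = (51 − 1×1687/131) / 11 = 454/131.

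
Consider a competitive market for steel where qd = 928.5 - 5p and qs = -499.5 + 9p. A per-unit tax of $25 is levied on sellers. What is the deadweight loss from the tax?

Pre-tax equilibrium: p* = 102, q* = 418.5.
Tax on sellers shifts supply to qs = -499.5 + 9(p − 25) = -724.5 + 9p.
928.5 - 5p = -724.5 + 9p gives buyer price pb = 1653/14; sellers receive ps = 1653/14 − 25 = 1303/14.
New quantity: q = 928.5 − 5(1653/14) = 2367/7.
DWL = ½ × 25 × (418.5 − 2367/7) = 28125/28.

Deadweight loss = 28125/28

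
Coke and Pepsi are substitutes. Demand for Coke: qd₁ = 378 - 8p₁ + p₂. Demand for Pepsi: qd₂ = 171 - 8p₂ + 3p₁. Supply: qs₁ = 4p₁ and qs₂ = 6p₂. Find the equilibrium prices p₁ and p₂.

Market 1: 378 - 8p₁ + p₂ = 4p₁ → 12p₁ - p₂ = 378.
Market 2: 14p₂ - 3p₁ = 171.
Eliminating p₂: 14×(1) + 1×(2) gives 165p₁ = 5463, so p₁ = 1821/55.
Back-substitute into (2): p₂ = (171 + 3×1821/55) / 14 = 1062/55.

p₁ = 1821/55, p₂ = 1062/55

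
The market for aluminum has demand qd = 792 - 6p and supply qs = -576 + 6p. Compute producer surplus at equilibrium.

Equilibrium: 792 - 6p = -576 + 6p gives p* = 114, q* = 108.
Supply starts at p = 96 (where qs = 0).
PS = ½(114 − 96)(108) = 972.

Producer surplus = 972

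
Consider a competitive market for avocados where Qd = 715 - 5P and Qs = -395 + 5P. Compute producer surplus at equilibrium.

Producer surplus = 2560

Equilibrium: 715 - 5P = -395 + 5P gives P* = 111, Q* = 160.
Supply starts at P = 79 (where Qs = 0).
PS = ½(111 − 79)(160) = 2560.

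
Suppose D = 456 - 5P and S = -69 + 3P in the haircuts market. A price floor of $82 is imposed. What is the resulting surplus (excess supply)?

Equilibrium price would be P* = 65.625, so the floor at 82 binds.
At P = 82: D = 46, S = 177.
Surplus = 177 − 46 = 131.

Surplus = 131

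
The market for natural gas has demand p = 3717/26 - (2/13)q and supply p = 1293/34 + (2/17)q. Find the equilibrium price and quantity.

Set the two price expressions equal: 3717/26 - (2/13)q = 1293/34 + (2/17)q.
23190/221 = (60/221)q, so q* = 386.5.
p* = 3717/26 − (2/13)(386.5) = 83.5.

p* = 83.5, q* = 386.5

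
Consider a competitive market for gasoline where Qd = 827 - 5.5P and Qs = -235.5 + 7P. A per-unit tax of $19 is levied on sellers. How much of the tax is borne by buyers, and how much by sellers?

Buyers bear $10.64, sellers bear $8.36

Pre-tax equilibrium: P* = 85, Q* = 359.5.
Tax on sellers shifts supply to Qs = -235.5 + 7(P − 19) = -368.5 + 7P.
827 - 5.5P = -368.5 + 7P gives buyer price Pb = 95.64; sellers receive Ps = 95.64 − 19 = 76.64.
New quantity: Q = 827 − 5.5(95.64) = 300.98.
Buyer burden = 95.64 − 85 = 10.64; seller burden = 85 − 76.64 = 8.36.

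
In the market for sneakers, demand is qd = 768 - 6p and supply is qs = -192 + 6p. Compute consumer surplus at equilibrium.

Equilibrium: 768 - 6p = -192 + 6p gives p* = 80, q* = 288.
Demand choke price (qd = 0): p = 128.
CS = ½(128 − 80)(288) = 6912.

Consumer surplus = 6912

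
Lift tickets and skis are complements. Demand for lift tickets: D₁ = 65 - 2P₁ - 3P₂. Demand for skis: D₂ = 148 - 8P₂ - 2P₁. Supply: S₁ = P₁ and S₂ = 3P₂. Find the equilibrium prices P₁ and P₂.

Market 1: 65 - 2P₁ - 3P₂ = P₁ → 3P₁ + 3P₂ = 65.
Market 2: 11P₂ + 2P₁ = 148.
Eliminating P₂: 11×(1) − 3×(2) gives 27P₁ = 271, so P₁ = 271/27.
Back-substitute into (2): P₂ = (148 − 2×271/27) / 11 = 314/27.

P₁ = 271/27, P₂ = 314/27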